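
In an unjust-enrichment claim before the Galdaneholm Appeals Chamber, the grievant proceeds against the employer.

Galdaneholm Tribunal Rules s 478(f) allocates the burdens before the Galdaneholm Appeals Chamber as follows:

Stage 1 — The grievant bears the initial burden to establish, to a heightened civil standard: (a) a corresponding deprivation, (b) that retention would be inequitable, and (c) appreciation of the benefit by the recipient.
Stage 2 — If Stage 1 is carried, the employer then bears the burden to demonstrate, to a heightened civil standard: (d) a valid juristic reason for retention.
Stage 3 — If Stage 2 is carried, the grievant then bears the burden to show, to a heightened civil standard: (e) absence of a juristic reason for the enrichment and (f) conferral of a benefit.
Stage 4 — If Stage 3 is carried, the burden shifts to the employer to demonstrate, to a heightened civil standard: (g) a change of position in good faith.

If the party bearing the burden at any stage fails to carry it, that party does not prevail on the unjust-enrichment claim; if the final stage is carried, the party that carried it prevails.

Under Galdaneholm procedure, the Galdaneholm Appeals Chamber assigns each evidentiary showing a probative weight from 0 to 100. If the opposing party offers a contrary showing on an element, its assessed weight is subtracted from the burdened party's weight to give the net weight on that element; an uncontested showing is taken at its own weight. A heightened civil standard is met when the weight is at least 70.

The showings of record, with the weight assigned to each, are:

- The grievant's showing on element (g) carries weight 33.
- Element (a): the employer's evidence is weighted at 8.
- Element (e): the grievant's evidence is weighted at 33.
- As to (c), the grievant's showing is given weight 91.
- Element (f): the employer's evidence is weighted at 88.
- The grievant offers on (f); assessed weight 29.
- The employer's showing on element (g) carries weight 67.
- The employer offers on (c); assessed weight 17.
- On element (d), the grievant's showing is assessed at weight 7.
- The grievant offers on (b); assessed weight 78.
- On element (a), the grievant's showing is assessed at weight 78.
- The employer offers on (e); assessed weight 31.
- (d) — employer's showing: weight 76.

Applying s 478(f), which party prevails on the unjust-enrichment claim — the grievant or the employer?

Stage 1 (grievant, a heightened civil standard, weight is at least 70): (a) net 78−8=70 ≥ 70 — meets; (b) 78 ≥ 70 — meets; (c) net 91−17=74 ≥ 70 — meets.
  All elements met. The burden passes to the employer.
Stage 2 (employer, a heightened civil standard, weight is at least 70): (d) net 76−7=69 < 70 — fails.
  Stage 2 not carried; the employer fails its burden.
The grievant prevails.

grievant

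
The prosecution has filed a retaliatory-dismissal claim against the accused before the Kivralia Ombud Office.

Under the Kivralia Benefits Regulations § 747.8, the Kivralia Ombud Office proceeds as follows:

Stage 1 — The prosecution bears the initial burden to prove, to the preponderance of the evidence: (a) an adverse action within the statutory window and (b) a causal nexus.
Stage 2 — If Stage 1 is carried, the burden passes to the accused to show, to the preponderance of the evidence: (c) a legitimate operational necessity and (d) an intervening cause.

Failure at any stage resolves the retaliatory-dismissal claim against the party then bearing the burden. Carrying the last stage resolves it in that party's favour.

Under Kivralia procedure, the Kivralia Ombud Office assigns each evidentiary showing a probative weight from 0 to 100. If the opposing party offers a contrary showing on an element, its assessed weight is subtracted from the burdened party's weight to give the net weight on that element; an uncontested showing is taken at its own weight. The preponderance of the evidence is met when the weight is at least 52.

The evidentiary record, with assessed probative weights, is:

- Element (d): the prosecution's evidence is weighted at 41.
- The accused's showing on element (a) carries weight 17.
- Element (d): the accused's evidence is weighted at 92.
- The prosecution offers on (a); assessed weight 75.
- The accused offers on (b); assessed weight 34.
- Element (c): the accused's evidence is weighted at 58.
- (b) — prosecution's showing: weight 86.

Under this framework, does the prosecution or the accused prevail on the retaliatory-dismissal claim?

prosecution

Stage 1 (prosecution, the preponderance of the evidence, weight is at least 52): (a) net 75−17=58 ≥ 52 — meets; (b) net 86−34=52 ≥ 52 — meets.
  Stage 1 carried; the burden shifts to the accused.
Stage 2 (accused, the preponderance of the evidence, weight is at least 52): (c) 58 ≥ 52 — meets; (d) net 92−41=51 < 52 — fails.
  Stage 2 not carried; the accused fails its burden.
The analysis ends at Stage 2; the prosecution prevails.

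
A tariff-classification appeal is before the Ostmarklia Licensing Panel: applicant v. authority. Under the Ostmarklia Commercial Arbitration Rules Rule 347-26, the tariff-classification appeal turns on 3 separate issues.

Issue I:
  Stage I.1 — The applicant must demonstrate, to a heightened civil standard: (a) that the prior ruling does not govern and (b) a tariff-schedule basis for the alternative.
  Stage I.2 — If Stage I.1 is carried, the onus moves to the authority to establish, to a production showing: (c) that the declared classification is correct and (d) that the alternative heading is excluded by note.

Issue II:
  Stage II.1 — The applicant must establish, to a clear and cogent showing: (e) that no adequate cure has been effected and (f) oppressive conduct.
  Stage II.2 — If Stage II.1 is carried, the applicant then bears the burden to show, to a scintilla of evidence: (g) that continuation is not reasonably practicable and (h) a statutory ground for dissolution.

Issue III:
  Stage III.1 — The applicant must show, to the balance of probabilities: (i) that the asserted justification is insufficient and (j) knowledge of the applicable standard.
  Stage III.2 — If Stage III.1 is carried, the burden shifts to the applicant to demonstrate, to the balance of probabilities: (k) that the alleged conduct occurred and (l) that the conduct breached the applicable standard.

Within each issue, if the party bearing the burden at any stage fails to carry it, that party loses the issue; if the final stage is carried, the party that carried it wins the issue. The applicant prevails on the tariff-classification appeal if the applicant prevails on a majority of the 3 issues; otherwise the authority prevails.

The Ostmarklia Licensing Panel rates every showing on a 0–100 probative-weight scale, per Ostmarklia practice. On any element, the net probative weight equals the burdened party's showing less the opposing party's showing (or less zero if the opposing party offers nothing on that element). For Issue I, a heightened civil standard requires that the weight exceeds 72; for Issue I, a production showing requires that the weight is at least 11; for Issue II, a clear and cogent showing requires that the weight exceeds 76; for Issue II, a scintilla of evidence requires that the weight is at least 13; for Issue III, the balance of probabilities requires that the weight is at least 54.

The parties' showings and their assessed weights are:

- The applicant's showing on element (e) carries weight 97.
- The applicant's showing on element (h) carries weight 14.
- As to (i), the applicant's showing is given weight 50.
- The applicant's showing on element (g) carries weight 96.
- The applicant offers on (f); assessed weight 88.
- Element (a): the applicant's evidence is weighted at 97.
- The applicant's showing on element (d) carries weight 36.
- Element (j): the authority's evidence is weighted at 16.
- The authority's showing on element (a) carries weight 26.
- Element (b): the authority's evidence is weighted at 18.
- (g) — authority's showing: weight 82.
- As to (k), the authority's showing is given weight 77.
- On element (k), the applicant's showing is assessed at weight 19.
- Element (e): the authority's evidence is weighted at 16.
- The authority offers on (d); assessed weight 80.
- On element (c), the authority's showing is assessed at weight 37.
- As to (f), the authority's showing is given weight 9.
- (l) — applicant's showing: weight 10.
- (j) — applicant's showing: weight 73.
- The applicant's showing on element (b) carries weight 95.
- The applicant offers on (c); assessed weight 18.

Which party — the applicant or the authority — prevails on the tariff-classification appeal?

authority

— Issue I —
At Stage I.1 the applicant must meet a heightened civil standard (weight exceeds 72): on (a) the weight is 97 less the opposing 26 gives net 71, ≤ 72, so (a) does not meet the standard; on (b) the weight is 95 less the opposing 18 gives net 77, which does exceed 72, so (b) meets the standard.
  Stage I.1 not carried; the applicant fails its burden.
So the authority prevails on this issue.
— Issue II —
At Stage II.1 the applicant must meet a clear and cogent showing (weight exceeds 76): on (e) the weight is 97 less the opposing 16 gives net 81, > 76, so (e) meets the standard; on (f) the weight is 88 less the opposing 9 gives net 79, which does exceed 76, so (f) meets the standard.
  All elements met. The applicant retains the burden for Stage II.2.
At Stage II.2 the applicant must meet a scintilla of evidence (weight is at least 13): on (g) the weight is 96 less the opposing 82 gives net 14, which does reach 13, so (g) meets the standard; on (h) the weight is 14, which does reach 13, so (h) meets the standard.
  The applicant carries the last stage.
All stages carried — the applicant prevails on this issue.
— Issue III —
Stage III.1 (applicant, the balance of probabilities, weight is at least 54): (i) 50 < 54 — fails; (j) net 73−16=57 ≥ 54 — meets.
  Stage III.1 not carried; the applicant fails its burden.
The authority prevails on this issue.
Per-issue: Issue I → authority; Issue II → applicant; Issue III → authority. The applicant must prevail on a majority of issues; overall, the authority prevails.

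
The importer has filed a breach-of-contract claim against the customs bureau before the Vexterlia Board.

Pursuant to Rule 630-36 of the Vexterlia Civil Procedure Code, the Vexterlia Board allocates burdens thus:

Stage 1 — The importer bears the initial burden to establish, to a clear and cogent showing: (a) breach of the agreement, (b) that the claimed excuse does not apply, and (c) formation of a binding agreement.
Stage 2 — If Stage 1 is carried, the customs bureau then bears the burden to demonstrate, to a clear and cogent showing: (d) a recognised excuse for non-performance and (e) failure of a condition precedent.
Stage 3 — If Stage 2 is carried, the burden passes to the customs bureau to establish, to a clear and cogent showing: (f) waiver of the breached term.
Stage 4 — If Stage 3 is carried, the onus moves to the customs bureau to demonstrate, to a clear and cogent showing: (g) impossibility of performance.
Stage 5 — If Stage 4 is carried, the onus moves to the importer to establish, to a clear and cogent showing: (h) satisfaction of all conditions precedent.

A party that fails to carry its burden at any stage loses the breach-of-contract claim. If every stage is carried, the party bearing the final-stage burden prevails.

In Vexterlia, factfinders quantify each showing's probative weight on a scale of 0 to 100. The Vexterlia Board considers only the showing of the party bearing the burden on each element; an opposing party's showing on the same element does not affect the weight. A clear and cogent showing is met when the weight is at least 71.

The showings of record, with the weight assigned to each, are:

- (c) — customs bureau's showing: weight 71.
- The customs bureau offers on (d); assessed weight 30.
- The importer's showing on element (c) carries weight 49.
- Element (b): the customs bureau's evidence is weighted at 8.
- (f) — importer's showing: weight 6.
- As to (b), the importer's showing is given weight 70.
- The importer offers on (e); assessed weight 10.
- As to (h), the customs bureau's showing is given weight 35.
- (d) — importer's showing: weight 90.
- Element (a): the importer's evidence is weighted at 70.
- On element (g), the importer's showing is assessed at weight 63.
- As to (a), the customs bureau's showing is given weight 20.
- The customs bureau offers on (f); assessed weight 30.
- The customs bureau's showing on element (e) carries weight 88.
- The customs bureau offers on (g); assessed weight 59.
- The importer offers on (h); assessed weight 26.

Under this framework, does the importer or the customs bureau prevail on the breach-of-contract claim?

Stage 1 (importer, a clear and cogent showing, weight is at least 71): (a) 70 (customs bureau's 20 disregarded) < 71 — fails; (b) 70 (customs bureau's 8 disregarded) < 71 — fails; (c) 49 (customs bureau's 71 disregarded) < 71 — fails.
  The importer does not carry Stage 1.
So the customs bureau prevails.

customs bureau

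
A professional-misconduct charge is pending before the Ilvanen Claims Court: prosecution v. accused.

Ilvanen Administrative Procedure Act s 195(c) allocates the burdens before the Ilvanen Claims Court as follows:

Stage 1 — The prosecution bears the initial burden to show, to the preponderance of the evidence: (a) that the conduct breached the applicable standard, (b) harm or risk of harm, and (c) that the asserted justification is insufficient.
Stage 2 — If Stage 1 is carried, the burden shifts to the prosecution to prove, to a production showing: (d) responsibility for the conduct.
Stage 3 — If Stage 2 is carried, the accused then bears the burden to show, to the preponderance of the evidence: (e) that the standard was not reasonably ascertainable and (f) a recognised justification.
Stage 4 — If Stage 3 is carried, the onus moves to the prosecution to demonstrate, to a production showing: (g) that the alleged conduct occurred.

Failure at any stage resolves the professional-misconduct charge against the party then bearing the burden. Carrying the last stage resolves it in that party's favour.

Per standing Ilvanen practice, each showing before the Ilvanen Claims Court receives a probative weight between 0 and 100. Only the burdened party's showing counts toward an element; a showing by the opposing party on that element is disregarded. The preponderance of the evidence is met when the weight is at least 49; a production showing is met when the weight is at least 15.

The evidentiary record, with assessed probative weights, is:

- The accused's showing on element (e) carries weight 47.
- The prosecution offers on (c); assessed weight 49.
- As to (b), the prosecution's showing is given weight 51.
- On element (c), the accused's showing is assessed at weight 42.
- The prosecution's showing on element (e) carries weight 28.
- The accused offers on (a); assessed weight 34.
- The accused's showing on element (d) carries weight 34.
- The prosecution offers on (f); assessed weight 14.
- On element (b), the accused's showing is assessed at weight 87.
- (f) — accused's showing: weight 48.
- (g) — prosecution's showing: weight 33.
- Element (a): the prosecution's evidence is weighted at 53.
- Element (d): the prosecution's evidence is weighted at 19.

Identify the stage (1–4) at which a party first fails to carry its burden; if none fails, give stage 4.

At Stage 1 the prosecution must meet the preponderance of the evidence (weight is at least 49): on (a) the weight is 53 (the accused's 34 is given no effect), ≥ 49, so (a) meets the standard; on (b) the weight is 51 (the accused's 87 is given no effect), ≥ 49, so (b) meets the standard; on (c) the weight is 49 (the accused's 42 is given no effect), which does reach 49, so (c) meets the standard.
  All elements met. The prosecution retains the burden for Stage 2.
At Stage 2 the prosecution must meet a production showing (weight is at least 15): on (d) the weight is 19 (the accused's 34 is given no effect), which does reach 15, so (d) meets the standard.
  Stage 2 is satisfied; the onus moves to the accused.
At Stage 3 the accused must meet the preponderance of the evidence (weight is at least 49): on (e) the weight is 47 (the prosecution's 28 is given no effect), which does not reach 49, so (e) does not meet the standard; on (f) the weight is 48 (the prosecution's 14 is given no effect), < 49, so (f) does not meet the standard.
  The accused does not carry Stage 3.
The prosecution prevails.

stage 3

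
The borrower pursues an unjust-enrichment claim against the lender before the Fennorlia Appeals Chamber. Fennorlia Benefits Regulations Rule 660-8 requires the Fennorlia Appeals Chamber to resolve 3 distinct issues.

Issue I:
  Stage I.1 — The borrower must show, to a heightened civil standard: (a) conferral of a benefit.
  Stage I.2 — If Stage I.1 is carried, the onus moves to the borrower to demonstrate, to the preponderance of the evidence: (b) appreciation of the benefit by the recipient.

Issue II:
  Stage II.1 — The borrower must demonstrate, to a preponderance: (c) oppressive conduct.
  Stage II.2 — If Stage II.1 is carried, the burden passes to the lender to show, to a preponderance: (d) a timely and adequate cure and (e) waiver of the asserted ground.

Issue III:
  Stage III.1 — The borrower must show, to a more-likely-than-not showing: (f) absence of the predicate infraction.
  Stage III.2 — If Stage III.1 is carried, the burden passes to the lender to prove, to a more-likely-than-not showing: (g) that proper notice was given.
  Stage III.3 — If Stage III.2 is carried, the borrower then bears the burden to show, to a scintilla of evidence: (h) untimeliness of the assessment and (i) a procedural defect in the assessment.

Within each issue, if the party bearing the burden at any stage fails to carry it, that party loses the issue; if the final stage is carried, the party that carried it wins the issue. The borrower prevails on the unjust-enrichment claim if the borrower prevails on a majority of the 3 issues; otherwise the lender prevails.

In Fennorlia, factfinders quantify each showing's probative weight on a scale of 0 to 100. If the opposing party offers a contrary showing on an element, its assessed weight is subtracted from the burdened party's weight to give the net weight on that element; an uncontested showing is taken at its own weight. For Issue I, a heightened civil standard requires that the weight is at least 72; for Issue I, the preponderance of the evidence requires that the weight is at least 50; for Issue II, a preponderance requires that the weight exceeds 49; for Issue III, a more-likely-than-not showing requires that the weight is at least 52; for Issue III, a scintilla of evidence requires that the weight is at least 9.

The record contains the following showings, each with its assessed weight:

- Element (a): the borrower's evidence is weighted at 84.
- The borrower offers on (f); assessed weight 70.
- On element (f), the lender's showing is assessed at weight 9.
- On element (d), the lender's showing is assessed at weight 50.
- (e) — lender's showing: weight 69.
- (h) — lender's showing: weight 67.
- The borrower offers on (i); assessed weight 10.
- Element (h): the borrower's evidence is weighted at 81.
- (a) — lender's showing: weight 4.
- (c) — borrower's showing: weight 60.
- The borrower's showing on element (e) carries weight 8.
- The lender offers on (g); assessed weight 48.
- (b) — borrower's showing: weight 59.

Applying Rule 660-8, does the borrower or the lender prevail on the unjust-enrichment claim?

borrower

— Issue I —
Stage I.1 — burden on borrower; standard: a heightened civil standard (weight is at least 72).
    (a): 84 − 4 = 80 ≥ 72 [met]
  All elements met. The borrower retains the burden for Stage I.2.
Stage I.2 — burden on borrower; standard: the preponderance of the evidence (weight is at least 50).
    (b): 59 ≥ 50 [met]
  Stage I.2 carried; the final stage is satisfied.
With every stage satisfied, the borrower prevails on this issue.
— Issue II —
Stage II.1 — burden on borrower; standard: a preponderance (weight exceeds 49).
    (c): 60 > 49 [met]
  All elements met. The burden passes to the lender.
Stage II.2 — burden on lender; standard: a preponderance (weight exceeds 49).
    (d): 50 > 49 [met]
    (e): 69 − 8 = 61 > 49 [met]
  The lender carries the last stage.
With every stage satisfied, the lender prevails on this issue.
— Issue III —
Stage III.1 (borrower, a more-likely-than-not showing, weight is at least 52): (f) net 70−9=61 ≥ 52 — meets.
  Stage III.1 carried; the burden shifts to the lender.
Stage III.2 (lender, a more-likely-than-not showing, weight is at least 52): (g) 48 < 52 — fails.
  The lender does not carry Stage III.2.
The analysis ends at Stage III.2; the borrower prevails on this issue.
Per-issue: Issue I → borrower; Issue II → lender; Issue III → borrower. The borrower must prevail on a majority of issues; overall, the borrower prevails.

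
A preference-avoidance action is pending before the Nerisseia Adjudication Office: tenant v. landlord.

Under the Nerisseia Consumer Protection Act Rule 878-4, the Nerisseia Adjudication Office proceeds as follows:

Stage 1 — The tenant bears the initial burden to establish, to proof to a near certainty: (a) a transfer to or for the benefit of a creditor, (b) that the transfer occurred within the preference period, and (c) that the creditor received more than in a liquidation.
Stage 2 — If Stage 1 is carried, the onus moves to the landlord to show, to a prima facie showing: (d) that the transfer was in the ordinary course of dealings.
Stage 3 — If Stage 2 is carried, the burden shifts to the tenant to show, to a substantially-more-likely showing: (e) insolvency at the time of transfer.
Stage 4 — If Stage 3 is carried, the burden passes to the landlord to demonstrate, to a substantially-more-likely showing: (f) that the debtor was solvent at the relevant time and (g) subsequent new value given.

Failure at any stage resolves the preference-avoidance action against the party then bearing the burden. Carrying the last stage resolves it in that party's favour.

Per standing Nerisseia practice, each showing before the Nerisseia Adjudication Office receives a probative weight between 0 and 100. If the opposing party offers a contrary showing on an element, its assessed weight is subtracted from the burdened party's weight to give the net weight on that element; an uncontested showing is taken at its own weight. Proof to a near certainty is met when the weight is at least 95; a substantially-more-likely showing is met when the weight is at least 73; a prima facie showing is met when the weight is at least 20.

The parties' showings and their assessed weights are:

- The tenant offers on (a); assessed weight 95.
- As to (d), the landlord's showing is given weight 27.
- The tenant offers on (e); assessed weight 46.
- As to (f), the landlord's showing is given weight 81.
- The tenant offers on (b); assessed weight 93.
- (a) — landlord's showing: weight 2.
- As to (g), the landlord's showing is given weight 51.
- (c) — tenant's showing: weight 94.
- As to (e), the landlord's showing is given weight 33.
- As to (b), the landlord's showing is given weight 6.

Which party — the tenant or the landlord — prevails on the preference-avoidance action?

Stage 1 — burden on tenant; standard: proof to a near certainty (weight is at least 95).
    (a): 95 − 2 = 93 < 95 [not met]
    (b): 93 − 6 = 87 < 95 [not met]
    (c): 94 < 95 [not met]
  The tenant does not carry Stage 1.
The analysis ends at Stage 1; the landlord prevails.

landlord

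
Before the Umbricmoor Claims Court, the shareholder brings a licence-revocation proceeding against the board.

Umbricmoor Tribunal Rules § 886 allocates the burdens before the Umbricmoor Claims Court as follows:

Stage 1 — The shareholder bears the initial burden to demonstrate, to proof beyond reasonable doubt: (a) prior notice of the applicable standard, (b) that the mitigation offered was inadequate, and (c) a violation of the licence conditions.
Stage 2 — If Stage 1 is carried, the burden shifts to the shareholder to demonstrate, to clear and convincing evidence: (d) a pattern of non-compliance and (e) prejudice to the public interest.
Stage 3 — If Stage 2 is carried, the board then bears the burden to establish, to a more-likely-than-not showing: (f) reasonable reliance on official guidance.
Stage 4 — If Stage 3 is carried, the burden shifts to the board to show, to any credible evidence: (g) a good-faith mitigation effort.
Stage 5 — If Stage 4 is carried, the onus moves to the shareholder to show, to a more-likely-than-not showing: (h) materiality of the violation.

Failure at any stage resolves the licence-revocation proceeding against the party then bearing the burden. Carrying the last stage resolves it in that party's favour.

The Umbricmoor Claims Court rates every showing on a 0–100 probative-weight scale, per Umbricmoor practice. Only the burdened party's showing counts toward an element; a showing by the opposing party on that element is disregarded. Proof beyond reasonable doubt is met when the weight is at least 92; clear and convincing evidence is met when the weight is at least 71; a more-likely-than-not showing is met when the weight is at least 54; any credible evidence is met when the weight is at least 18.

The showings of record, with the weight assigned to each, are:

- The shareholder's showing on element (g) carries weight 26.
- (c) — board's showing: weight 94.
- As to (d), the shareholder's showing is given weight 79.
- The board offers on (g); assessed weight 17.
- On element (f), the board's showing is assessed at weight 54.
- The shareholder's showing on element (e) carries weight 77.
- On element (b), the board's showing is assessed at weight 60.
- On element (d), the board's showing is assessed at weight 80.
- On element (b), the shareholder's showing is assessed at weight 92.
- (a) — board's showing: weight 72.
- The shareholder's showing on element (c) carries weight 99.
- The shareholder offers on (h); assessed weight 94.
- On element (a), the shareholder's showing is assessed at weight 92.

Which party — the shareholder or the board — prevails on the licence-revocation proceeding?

shareholder

Stage 1 — burden on shareholder; standard: proof beyond reasonable doubt (weight is at least 92).
    (a): 92 (board's 72 disregarded) ≥ 92 [met]
    (b): 92 (board's 60 disregarded) ≥ 92 [met]
    (c): 99 (board's 94 disregarded) ≥ 92 [met]
  Stage 1 is satisfied; the shareholder continues to bear the burden.
Stage 2 — burden on shareholder; standard: clear and convincing evidence (weight is at least 71).
    (d): 79 (board's 80 disregarded) ≥ 71 [met]
    (e): 77 ≥ 71 [met]
  Stage 2 is satisfied; the onus moves to the board.
Stage 3 — burden on board; standard: a more-likely-than-not showing (weight is at least 54).
    (f): 54 ≥ 54 [met]
  Stage 3 is satisfied; the board continues to bear the burden.
Stage 4 — burden on board; standard: any credible evidence (weight is at least 18).
    (g): 17 (shareholder's 26 disregarded) < 18 [not met]
  The board does not carry Stage 4.
So the shareholder prevails.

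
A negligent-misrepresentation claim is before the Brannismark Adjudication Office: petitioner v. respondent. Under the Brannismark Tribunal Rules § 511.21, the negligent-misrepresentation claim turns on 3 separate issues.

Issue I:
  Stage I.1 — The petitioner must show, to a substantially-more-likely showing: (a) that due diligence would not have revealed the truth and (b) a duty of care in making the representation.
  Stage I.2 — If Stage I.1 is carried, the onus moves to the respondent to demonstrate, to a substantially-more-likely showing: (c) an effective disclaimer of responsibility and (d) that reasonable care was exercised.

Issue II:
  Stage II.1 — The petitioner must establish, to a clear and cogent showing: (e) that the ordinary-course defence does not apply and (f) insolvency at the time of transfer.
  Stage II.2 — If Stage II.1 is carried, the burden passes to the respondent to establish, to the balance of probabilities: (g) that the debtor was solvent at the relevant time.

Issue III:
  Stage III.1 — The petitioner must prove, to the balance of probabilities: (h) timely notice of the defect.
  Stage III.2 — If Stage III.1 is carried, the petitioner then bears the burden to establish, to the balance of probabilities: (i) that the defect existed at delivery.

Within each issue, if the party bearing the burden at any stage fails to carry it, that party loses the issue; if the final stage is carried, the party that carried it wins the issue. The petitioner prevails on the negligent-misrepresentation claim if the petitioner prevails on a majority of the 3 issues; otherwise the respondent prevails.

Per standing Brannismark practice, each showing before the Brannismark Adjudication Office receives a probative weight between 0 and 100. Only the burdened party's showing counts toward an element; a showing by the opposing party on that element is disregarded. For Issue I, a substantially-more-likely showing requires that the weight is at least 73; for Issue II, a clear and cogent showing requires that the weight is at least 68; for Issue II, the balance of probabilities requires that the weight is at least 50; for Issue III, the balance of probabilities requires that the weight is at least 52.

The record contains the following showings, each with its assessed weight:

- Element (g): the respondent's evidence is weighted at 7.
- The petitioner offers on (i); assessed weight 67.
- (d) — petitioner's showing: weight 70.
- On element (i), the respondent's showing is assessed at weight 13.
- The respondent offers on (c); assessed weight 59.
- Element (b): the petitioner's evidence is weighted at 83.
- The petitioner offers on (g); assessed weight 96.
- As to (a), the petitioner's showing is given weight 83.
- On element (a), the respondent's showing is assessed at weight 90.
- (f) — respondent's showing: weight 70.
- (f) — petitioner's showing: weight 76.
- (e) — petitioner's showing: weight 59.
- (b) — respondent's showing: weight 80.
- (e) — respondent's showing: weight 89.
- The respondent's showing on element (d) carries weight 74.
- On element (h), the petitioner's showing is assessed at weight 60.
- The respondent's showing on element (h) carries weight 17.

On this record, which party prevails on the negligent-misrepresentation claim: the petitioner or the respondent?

— Issue I —
At Stage I.1 the petitioner must meet a substantially-more-likely showing (weight is at least 73): on (a) the weight is 83 (the respondent's 90 is given no effect), which does reach 73, so (a) meets the standard; on (b) the weight is 83 (the respondent's 80 is given no effect), which does reach 73, so (b) meets the standard.
  Stage I.1 is satisfied; the onus moves to the respondent.
At Stage I.2 the respondent must meet a substantially-more-likely showing (weight is at least 73): on (c) the weight is 59, < 73, so (c) does not meet the standard; on (d) the weight is 74 (the petitioner's 70 is given no effect), which does reach 73, so (d) meets the standard.
  The respondent does not carry Stage I.2.
The petitioner prevails on this issue.
— Issue II —
Stage II.1 — burden on petitioner; standard: a clear and cogent showing (weight is at least 68).
    (e): 59 (respondent's 89 disregarded) < 68 [not met]
    (f): 76 (respondent's 70 disregarded) ≥ 68 [met]
  Stage II.1 not carried; the petitioner fails its burden.
So the respondent prevails on this issue.
— Issue III —
Stage III.1 (petitioner, the balance of probabilities, weight is at least 52): (h) 60 (respondent's 17 disregarded) ≥ 52 — meets.
  Stage III.1 is satisfied; the petitioner continues to bear the burden.
Stage III.2 (petitioner, the balance of probabilities, weight is at least 52): (i) 67 (respondent's 13 disregarded) ≥ 52 — meets.
  The petitioner carries the last stage.
Every stage carried; the petitioner prevails on this issue.
Per-issue: Issue I → petitioner; Issue II → respondent; Issue III → petitioner. The petitioner must prevail on a majority of issues; overall, the petitioner prevails.

petitioner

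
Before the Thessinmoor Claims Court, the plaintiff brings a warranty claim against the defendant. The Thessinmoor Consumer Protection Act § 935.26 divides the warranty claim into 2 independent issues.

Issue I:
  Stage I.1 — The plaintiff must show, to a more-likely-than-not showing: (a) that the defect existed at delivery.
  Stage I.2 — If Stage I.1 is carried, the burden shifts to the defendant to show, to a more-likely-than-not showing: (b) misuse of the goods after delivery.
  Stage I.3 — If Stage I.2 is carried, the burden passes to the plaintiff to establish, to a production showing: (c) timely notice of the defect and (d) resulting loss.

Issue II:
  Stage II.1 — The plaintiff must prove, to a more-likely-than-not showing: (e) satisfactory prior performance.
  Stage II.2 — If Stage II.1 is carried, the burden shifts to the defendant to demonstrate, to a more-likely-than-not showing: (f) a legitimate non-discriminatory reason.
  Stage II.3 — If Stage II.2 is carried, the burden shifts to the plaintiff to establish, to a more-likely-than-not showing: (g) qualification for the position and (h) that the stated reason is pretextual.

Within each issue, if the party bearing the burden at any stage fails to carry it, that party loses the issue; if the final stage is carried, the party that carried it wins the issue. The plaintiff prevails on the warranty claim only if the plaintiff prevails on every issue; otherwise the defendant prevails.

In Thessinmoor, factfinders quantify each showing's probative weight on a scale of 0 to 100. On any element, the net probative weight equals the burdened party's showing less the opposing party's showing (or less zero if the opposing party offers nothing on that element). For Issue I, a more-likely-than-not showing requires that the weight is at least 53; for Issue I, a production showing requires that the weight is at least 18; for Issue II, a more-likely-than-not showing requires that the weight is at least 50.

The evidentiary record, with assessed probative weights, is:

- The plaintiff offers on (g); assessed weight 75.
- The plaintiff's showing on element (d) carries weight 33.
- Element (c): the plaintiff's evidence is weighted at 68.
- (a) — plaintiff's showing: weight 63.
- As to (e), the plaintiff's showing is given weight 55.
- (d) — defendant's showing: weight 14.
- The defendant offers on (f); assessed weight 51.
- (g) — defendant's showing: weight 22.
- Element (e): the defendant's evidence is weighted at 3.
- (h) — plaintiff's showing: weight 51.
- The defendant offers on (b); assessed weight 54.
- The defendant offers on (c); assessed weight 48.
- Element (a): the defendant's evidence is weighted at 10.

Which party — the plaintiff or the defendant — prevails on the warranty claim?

plaintiff

— Issue I —
At Stage I.1 the plaintiff must meet a more-likely-than-not showing (weight is at least 53): on (a) the weight is 63 less the opposing 10 gives net 53, ≥ 53, so (a) meets the standard.
  Stage I.1 carried; the burden shifts to the defendant.
At Stage I.2 the defendant must meet a more-likely-than-not showing (weight is at least 53): on (b) the weight is 54, ≥ 53, so (b) meets the standard.
  The defendant carries Stage I.2; the plaintiff now bears the burden.
At Stage I.3 the plaintiff must meet a production showing (weight is at least 18): on (c) the weight is 68 less the opposing 48 gives net 20, which does reach 18, so (c) meets the standard; on (d) the weight is 33 less the opposing 14 gives net 19, which does reach 18, so (d) meets the standard.
  All elements met at the final stage.
Every stage carried; the plaintiff prevails on this issue.
— Issue II —
Stage II.1 (plaintiff, a more-likely-than-not showing, weight is at least 50): (e) net 55−3=52 ≥ 50 — meets.
  Stage II.1 is satisfied; the onus moves to the defendant.
Stage II.2 (defendant, a more-likely-than-not showing, weight is at least 50): (f) 51 ≥ 50 — meets.
  The defendant carries Stage II.2; the plaintiff now bears the burden.
Stage II.3 (plaintiff, a more-likely-than-not showing, weight is at least 50): (g) net 75−22=53 ≥ 50 — meets; (h) 51 ≥ 50 — meets.
  Stage II.3 carried; the final stage is satisfied.
Every stage carried; the plaintiff prevails on this issue.
Per-issue: Issue I → plaintiff; Issue II → plaintiff. The plaintiff must prevail on every issue; overall, the plaintiff prevails.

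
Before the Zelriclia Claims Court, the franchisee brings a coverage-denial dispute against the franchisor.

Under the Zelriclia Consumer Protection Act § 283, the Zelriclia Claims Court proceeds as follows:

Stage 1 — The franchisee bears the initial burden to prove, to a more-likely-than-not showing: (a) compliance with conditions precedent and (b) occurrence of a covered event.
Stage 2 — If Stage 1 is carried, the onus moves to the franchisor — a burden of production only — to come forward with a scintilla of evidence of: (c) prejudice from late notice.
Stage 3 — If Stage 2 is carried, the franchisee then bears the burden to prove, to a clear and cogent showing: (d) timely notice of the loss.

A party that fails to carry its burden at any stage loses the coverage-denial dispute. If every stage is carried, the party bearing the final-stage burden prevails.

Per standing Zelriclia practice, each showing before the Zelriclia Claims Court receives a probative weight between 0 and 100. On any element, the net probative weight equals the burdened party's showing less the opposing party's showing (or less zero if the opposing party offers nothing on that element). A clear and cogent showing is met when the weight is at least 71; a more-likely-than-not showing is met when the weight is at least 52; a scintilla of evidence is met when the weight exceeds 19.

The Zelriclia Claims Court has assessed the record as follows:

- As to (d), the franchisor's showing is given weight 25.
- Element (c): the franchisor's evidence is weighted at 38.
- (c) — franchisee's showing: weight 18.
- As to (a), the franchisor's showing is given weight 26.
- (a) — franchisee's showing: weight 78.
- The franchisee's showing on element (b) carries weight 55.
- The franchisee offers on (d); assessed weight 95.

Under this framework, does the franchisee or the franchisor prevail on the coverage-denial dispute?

At Stage 1 the franchisee must meet a more-likely-than-not showing (weight is at least 52): on (a) the weight is 78 less the opposing 26 gives net 52, which does reach 52, so (a) meets the standard; on (b) the weight is 55, ≥ 52, so (b) meets the standard.
  The franchisee carries Stage 1; the franchisor now bears the burden.
At Stage 2 the franchisor must meet a scintilla of evidence (weight exceeds 19): on (c) the weight is 38 less the opposing 18 gives net 20, which does exceed 19, so (c) meets the standard.
  The franchisor carries Stage 2; the franchisee now bears the burden.
At Stage 3 the franchisee must meet a clear and cogent showing (weight is at least 71): on (d) the weight is 95 less the opposing 25 gives net 70, which does not reach 71, so (d) does not meet the standard.
  The franchisee does not carry Stage 3.
The franchisor prevails.

franchisor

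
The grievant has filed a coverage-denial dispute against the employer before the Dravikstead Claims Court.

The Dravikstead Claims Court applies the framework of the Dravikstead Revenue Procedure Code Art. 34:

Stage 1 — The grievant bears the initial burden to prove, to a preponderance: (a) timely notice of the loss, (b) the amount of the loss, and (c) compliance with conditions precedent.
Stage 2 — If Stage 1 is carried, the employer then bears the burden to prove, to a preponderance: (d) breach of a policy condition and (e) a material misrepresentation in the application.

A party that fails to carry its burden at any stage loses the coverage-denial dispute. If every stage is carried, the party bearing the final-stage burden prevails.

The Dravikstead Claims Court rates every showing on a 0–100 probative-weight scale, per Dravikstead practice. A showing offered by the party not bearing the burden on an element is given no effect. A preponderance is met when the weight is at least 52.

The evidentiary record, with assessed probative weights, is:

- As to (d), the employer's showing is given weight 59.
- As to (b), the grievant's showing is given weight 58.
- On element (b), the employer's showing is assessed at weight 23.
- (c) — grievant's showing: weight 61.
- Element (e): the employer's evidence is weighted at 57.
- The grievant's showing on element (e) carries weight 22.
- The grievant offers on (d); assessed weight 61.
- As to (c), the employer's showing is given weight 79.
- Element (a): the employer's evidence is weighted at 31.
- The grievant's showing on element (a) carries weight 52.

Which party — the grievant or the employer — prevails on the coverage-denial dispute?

employer

Stage 1 — burden on grievant; standard: a preponderance (weight is at least 52).
    (a): 52 (employer's 31 disregarded) ≥ 52 [met]
    (b): 58 (employer's 23 disregarded) ≥ 52 [met]
    (c): 61 (employer's 79 disregarded) ≥ 52 [met]
  Stage 1 carried; the burden shifts to the employer.
Stage 2 — burden on employer; standard: a preponderance (weight is at least 52).
    (d): 59 (grievant's 61 disregarded) ≥ 52 [met]
    (e): 57 (grievant's 22 disregarded) ≥ 52 [met]
  All elements met at the final stage.
With every stage satisfied, the employer prevails.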